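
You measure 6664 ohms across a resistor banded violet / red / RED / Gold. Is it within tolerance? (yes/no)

Violet → 7 (first significant figure)
Red → 2 (second significant figure)
Red → ×10^2 multiplier
Gold → ±5% tolerance
72 × 100 = 7200 Ω
Allowed range: 6840 Ω to 7560 Ω.
6664 ohms lies outside that range.

no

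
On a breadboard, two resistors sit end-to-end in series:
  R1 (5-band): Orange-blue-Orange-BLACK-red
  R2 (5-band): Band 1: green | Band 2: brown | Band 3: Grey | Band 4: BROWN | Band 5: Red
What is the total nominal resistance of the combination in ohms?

R1: orange, blue, orange → 363; black ×1 → 363 Ω.
R2: green, brown, grey → 518; brown ×10 → 5180 Ω.
Series: 363 + 5180 = 5543 Ω.

5543 Ω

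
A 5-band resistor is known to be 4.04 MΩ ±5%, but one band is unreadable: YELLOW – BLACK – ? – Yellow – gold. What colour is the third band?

yellow

4040000 Ω = 404 × 10^4.
The third band gives digit 4 of the significand, and 4 is yellow.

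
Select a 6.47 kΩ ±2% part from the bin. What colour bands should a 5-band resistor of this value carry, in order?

blue, yellow, violet, brown, red

6470 Ω = 647 × 10^1.
6 → blue
4 → yellow
7 → violet
Multiplier 10^1 → brown.
±2% tolerance → red.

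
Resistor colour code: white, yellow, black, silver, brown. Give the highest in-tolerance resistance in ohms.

White → 9 (first significant figure)
Yellow → 4 (second significant figure)
Black → 0 (third significant figure)
Silver → ×0.01 multiplier
Brown → ±1% tolerance
940 × 0.01 = 9.4 Ω
Highest = 9.4 × (1 + 1/100) = 9.494 Ω.

9.494 Ω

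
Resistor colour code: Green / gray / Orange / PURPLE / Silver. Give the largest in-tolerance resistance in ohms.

6413000000 Ω

Green → 5 (first significant figure)
Grey → 8 (second significant figure)
Orange → 3 (third significant figure)
Violet → ×10^7 multiplier
Silver → ±10% tolerance
583 × 10000000 = 5830000000 Ω
Largest = 5830000000 × (1 + 10/100) = 6413000000 Ω.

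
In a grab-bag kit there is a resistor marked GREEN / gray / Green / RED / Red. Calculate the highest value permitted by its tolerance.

59670 Ω

Green → 5 (first significant figure)
Grey → 8 (second significant figure)
Green → 5 (third significant figure)
Red → ×10^2 multiplier
Red → ±2% tolerance
585 × 100 = 58500 Ω
Highest = 58500 × (1 + 2/100) = 59670 Ω.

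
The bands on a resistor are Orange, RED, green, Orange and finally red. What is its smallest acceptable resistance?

318500 Ω

Orange → 3 (first significant figure)
Red → 2 (second significant figure)
Green → 5 (third significant figure)
Orange → ×10^3 multiplier
Red → ±2% tolerance
325 × 1000 = 325000 Ω
Smallest = 325000 × (1 − 2/100) = 318500 Ω.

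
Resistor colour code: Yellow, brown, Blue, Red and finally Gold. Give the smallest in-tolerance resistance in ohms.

39520 Ω

Yellow → 4 (first significant figure)
Brown → 1 (second significant figure)
Blue → 6 (third significant figure)
Red → ×10^2 multiplier
Gold → ±5% tolerance
416 × 100 = 41600 Ω
Smallest = 41600 × (1 − 5/100) = 39520 Ω.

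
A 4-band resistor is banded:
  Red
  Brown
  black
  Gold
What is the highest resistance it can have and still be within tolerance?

22.05 Ω

Red → 2 (first significant figure)
Brown → 1 (second significant figure)
Black → ×1 multiplier
Gold → ±5% tolerance
21 × 1 = 21 Ω
Highest = 21 × (1 + 5/100) = 22.05 Ω.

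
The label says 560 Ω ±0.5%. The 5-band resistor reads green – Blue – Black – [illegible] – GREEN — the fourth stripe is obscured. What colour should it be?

black

560 Ω = 560 × 10^0.
The fourth band is the multiplier, 10^0, which is black.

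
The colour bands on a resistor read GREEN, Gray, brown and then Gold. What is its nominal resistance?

Green → 5 (first significant figure)
Grey → 8 (second significant figure)
Brown → ×10 multiplier
58 × 10 = 580 Ω

580 Ω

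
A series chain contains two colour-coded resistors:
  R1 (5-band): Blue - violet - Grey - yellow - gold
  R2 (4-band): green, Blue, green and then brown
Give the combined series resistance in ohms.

12380000 Ω

R1: blue, violet, grey → 678; yellow ×10^4 → 6780000 Ω.
R2: green, blue → 56; green ×10^5 → 5600000 Ω.
Series: 6780000 + 5600000 = 12380000 Ω.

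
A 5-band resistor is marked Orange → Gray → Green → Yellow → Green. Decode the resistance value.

3850000 Ω

Orange → 3 (first significant figure)
Grey → 8 (second significant figure)
Green → 5 (third significant figure)
Yellow → ×10^4 multiplier
385 × 10000 = 3850000 Ω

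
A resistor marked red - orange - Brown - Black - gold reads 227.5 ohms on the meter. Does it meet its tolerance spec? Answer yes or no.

Red → 2 (first significant figure)
Orange → 3 (second significant figure)
Brown → 1 (third significant figure)
Black → ×1 multiplier
Gold → ±5% tolerance
231 × 1 = 231 Ω
Allowed range: 219.45 Ω to 242.55 Ω.
227.5 ohms lies inside that range.

yes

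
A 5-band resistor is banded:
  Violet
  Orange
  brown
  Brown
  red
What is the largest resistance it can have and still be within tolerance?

7456.2 Ω

Violet → 7 (first significant figure)
Orange → 3 (second significant figure)
Brown → 1 (third significant figure)
Brown → ×10 multiplier
Red → ±2% tolerance
731 × 10 = 7310 Ω
Largest = 7310 × (1 + 2/100) = 7456.2 Ω.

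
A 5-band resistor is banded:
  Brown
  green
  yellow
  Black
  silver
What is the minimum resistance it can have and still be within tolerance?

138.6 Ω

Brown → 1 (first significant figure)
Green → 5 (second significant figure)
Yellow → 4 (third significant figure)
Black → ×1 multiplier
Silver → ±10% tolerance
154 × 1 = 154 Ω
Minimum = 154 × (1 − 10/100) = 138.6 Ω.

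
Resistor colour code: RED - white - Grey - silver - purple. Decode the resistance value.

Red → 2 (first significant figure)
White → 9 (second significant figure)
Grey → 8 (third significant figure)
Silver → ×0.01 multiplier
298 × 0.01 = 2.98 Ω

2.98 Ω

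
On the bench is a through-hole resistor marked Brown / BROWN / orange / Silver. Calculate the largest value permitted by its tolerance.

Brown → 1 (first significant figure)
Brown → 1 (second significant figure)
Orange → ×10^3 multiplier
Silver → ±10% tolerance
11 × 1000 = 11000 Ω
Largest = 11000 × (1 + 10/100) = 12100 Ω.

12100 Ω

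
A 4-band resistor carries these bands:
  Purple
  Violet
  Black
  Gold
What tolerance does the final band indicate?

±5%

The last band, gold, is the tolerance band.
Gold corresponds to ±5%.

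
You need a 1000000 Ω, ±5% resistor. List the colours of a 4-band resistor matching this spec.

brown, black, green, gold

1000000 Ω = 10 × 10^5.
1 → brown
0 → black
Multiplier 10^5 → green.
±5% tolerance → gold.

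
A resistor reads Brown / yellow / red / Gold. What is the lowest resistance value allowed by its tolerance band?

Brown → 1 (first significant figure)
Yellow → 4 (second significant figure)
Red → ×10^2 multiplier
Gold → ±5% tolerance
14 × 100 = 1400 Ω
Lowest = 1400 × (1 − 5/100) = 1330 Ω.

1330 Ω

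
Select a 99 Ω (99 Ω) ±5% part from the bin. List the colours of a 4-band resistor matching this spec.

99 Ω = 99 × 10^0.
9 → white
9 → white
Multiplier 10^0 → black.
±5% tolerance → gold.

white, white, black, gold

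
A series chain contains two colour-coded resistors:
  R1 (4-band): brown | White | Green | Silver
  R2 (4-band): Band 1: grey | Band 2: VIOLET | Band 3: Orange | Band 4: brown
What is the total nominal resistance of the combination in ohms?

R1: brown, white → 19; green ×10^5 → 1900000 Ω.
R2: grey, violet → 87; orange ×10^3 → 87000 Ω.
Series: 1900000 + 87000 = 1987000 Ω.

1987000 Ω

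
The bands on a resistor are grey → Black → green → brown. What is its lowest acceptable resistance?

7920000 Ω

Grey → 8 (first significant figure)
Black → 0 (second significant figure)
Green → ×10^5 multiplier
Brown → ±1% tolerance
80 × 100000 = 8000000 Ω
Lowest = 8000000 × (1 − 1/100) = 7920000 Ω.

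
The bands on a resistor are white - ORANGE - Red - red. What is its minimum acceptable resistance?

White → 9 (first significant figure)
Orange → 3 (second significant figure)
Red → ×10^2 multiplier
Red → ±2% tolerance
93 × 100 = 9300 Ω
Minimum = 9300 × (1 − 2/100) = 9114 Ω.

9114 Ω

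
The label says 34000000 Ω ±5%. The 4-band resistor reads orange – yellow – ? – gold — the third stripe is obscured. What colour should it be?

34000000 Ω = 34 × 10^6.
The third band is the multiplier, 10^6, which is blue.

blue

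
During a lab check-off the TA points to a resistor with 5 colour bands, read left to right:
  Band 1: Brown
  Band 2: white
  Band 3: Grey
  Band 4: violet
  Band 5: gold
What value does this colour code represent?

Brown → 1 (first significant figure)
White → 9 (second significant figure)
Grey → 8 (third significant figure)
Violet → ×10^7 multiplier
198 × 10000000 = 1980000000 Ω

1980000000 Ω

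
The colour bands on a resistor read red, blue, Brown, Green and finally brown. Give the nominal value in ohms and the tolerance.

26100000 Ω ±1%

Red → 2 (first significant figure)
Blue → 6 (second significant figure)
Brown → 1 (third significant figure)
Green → ×10^5 multiplier
Brown → ±1% tolerance
261 × 100000 = 26100000 Ω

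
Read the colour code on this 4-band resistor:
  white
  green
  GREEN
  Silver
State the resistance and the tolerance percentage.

9500000 Ω ±10%

White → 9 (first significant figure)
Green → 5 (second significant figure)
Green → ×10^5 multiplier
Silver → ±10% tolerance
95 × 100000 = 9500000 Ω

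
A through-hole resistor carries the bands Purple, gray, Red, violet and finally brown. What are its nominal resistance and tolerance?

7820000000 Ω ±1%

Violet → 7 (first significant figure)
Grey → 8 (second significant figure)
Red → 2 (third significant figure)
Violet → ×10^7 multiplier
Brown → ±1% tolerance
782 × 10000000 = 7820000000 Ω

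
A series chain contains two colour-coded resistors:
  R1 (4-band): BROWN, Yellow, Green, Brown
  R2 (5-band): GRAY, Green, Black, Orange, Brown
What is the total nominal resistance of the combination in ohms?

2250000 Ω

R1: brown, yellow → 14; green ×10^5 → 1400000 Ω.
R2: grey, green, black → 850; orange ×10^3 → 850000 Ω.
Series: 1400000 + 850000 = 2250000 Ω.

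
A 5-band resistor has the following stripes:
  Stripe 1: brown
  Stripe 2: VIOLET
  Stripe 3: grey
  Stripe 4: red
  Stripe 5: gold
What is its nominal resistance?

Brown → 1 (first significant figure)
Violet → 7 (second significant figure)
Grey → 8 (third significant figure)
Red → ×10^2 multiplier
178 × 100 = 17800 Ω

17800 Ω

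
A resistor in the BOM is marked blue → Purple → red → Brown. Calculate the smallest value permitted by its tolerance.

6633 Ω

Blue → 6 (first significant figure)
Violet → 7 (second significant figure)
Red → ×10^2 multiplier
Brown → ±1% tolerance
67 × 100 = 6700 Ω
Smallest = 6700 × (1 − 1/100) = 6633 Ω.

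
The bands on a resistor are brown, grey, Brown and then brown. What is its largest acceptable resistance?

181.8 Ω

Brown → 1 (first significant figure)
Grey → 8 (second significant figure)
Brown → ×10 multiplier
Brown → ±1% tolerance
18 × 10 = 180 Ω
Largest = 180 × (1 + 1/100) = 181.8 Ω.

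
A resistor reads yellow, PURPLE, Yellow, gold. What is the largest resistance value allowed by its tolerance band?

Yellow → 4 (first significant figure)
Violet → 7 (second significant figure)
Yellow → ×10^4 multiplier
Gold → ±5% tolerance
47 × 10000 = 470000 Ω
Largest = 470000 × (1 + 5/100) = 493500 Ω.

493500 Ω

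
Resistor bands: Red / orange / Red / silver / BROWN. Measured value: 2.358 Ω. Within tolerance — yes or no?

no

Red → 2 (first significant figure)
Orange → 3 (second significant figure)
Red → 2 (third significant figure)
Silver → ×0.01 multiplier
Brown → ±1% tolerance
232 × 0.01 = 2.32 Ω
Allowed range: 2.2968 Ω to 2.3432 Ω.
2.358 Ω lies outside that range.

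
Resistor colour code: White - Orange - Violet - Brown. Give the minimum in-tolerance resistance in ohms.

White → 9 (first significant figure)
Orange → 3 (second significant figure)
Violet → ×10^7 multiplier
Brown → ±1% tolerance
93 × 10000000 = 930000000 Ω
Minimum = 930000000 × (1 − 1/100) = 920700000 Ω.

920700000 Ω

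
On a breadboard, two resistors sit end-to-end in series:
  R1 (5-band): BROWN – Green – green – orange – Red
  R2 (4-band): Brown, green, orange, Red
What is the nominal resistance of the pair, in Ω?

170000 Ω

R1: brown, green, green → 155; orange ×10^3 → 155000 Ω.
R2: brown, green → 15; orange ×10^3 → 15000 Ω.
Series: 155000 + 15000 = 170000 Ω.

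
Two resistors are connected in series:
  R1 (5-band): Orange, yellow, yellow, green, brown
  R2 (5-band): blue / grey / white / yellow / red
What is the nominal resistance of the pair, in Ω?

R1: orange, yellow, yellow → 344; green ×10^5 → 34400000 Ω.
R2: blue, grey, white → 689; yellow ×10^4 → 6890000 Ω.
Series: 34400000 + 6890000 = 41290000 Ω.

41290000 Ω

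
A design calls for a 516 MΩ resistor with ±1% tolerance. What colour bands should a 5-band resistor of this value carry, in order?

516000000 Ω = 516 × 10^6.
5 → green
1 → brown
6 → blue
Multiplier 10^6 → blue.
±1% tolerance → brown.

green, brown, blue, blue, brown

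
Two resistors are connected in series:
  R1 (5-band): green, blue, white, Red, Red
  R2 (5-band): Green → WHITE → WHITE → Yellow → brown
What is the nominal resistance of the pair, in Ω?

R1: green, blue, white → 569; red ×10^2 → 56900 Ω.
R2: green, white, white → 599; yellow ×10^4 → 5990000 Ω.
Series: 56900 + 5990000 = 6046900 Ω.

6046900 Ω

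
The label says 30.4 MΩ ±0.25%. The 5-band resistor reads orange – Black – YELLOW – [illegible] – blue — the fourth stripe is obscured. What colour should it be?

30400000 Ω = 304 × 10^5.
The fourth band is the multiplier, 10^5, which is green.

green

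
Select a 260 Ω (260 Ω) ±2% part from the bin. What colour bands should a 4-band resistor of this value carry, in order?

260 Ω = 26 × 10^1.
2 → red
6 → blue
Multiplier 10^1 → brown.
±2% tolerance → red.

red, blue, brown, red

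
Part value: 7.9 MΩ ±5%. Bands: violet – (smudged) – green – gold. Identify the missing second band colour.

7900000 Ω = 79 × 10^5.
The second band gives digit 9 of the significand, and 9 is white.

white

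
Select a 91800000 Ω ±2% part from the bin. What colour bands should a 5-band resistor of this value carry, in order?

white, brown, grey, green, red

91800000 Ω = 918 × 10^5.
9 → white
1 → brown
8 → grey
Multiplier 10^5 → green.
±2% tolerance → red.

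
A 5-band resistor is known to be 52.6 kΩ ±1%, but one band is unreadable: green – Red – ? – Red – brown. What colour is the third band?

blue

52600 Ω = 526 × 10^2.
The third band gives digit 6 of the significand, and 6 is blue.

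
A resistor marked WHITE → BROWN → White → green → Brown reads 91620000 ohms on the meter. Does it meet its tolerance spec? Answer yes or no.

yes

White → 9 (first significant figure)
Brown → 1 (second significant figure)
White → 9 (third significant figure)
Green → ×10^5 multiplier
Brown → ±1% tolerance
919 × 100000 = 91900000 Ω
Allowed range: 90981000 Ω to 92819000 Ω.
91620000 ohms lies inside that range.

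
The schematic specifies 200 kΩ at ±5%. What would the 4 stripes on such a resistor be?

red, black, yellow, gold

200000 Ω = 20 × 10^4.
2 → red
0 → black
Multiplier 10^4 → yellow.
±5% tolerance → gold.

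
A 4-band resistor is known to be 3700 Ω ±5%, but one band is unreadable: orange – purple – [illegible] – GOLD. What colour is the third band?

3700 Ω = 37 × 10^2.
The third band is the multiplier, 10^2, which is red.

red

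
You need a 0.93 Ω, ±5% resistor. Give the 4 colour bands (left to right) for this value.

0.93 Ω = 93 × 10^-2.
9 → white
3 → orange
Multiplier 10^-2 → silver.
±5% tolerance → gold.

white, orange, silver, gold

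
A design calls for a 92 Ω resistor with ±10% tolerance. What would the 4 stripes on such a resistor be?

92 Ω = 92 × 10^0.
9 → white
2 → red
Multiplier 10^0 → black.
±10% tolerance → silver.

white, red, black, silver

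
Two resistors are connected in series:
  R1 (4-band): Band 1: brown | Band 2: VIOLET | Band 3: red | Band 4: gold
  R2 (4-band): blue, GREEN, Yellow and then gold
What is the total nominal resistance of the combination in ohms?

651700 Ω

R1: brown, violet → 17; red ×10^2 → 1700 Ω.
R2: blue, green → 65; yellow ×10^4 → 650000 Ω.
Series: 1700 + 650000 = 651700 Ω.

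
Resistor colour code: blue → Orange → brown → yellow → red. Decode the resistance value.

Blue → 6 (first significant figure)
Orange → 3 (second significant figure)
Brown → 1 (third significant figure)
Yellow → ×10^4 multiplier
631 × 10000 = 6310000 Ω

6310000 Ω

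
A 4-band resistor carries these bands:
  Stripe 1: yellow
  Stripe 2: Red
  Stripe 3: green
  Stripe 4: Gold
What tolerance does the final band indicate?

The last band, gold, is the tolerance band.
Gold corresponds to ±5%.

±5%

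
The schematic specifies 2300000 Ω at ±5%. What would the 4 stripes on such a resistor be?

red, orange, green, gold

2300000 Ω = 23 × 10^5.
2 → red
3 → orange
Multiplier 10^5 → green.
±5% tolerance → gold.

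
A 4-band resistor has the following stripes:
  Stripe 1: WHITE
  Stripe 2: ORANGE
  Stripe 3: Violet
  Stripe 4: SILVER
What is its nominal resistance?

White → 9 (first significant figure)
Orange → 3 (second significant figure)
Violet → ×10^7 multiplier
93 × 10000000 = 930000000 Ω

930000000 Ω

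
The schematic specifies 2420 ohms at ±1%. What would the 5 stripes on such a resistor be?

red, yellow, red, brown, brown

2420 Ω = 242 × 10^1.
2 → red
4 → yellow
2 → red
Multiplier 10^1 → brown.
±1% tolerance → brown.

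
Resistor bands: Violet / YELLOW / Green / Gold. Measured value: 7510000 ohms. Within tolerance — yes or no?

Violet → 7 (first significant figure)
Yellow → 4 (second significant figure)
Green → ×10^5 multiplier
Gold → ±5% tolerance
74 × 100000 = 7400000 Ω
Allowed range: 7030000 Ω to 7770000 Ω.
7510000 ohms lies inside that range.

yes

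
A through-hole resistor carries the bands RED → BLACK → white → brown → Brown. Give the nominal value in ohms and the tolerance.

Red → 2 (first significant figure)
Black → 0 (second significant figure)
White → 9 (third significant figure)
Brown → ×10 multiplier
Brown → ±1% tolerance
209 × 10 = 2090 Ω

2090 Ω ±1%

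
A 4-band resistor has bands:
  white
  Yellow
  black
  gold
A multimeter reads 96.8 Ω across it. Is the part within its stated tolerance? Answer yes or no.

yes

White → 9 (first significant figure)
Yellow → 4 (second significant figure)
Black → ×1 multiplier
Gold → ±5% tolerance
94 × 1 = 94 Ω
Allowed range: 89.3 Ω to 98.7 Ω.
96.8 Ω lies inside that range.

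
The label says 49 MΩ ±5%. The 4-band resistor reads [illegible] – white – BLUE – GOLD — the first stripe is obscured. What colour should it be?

yellow

49000000 Ω = 49 × 10^6.
The first band gives digit 4 of the significand, and 4 is yellow.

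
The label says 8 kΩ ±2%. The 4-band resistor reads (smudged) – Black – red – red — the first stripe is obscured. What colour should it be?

8000 Ω = 80 × 10^2.
The first band gives digit 8 of the significand, and 8 is grey.

grey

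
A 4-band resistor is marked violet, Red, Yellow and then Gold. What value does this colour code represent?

720000 Ω

Violet → 7 (first significant figure)
Red → 2 (second significant figure)
Yellow → ×10^4 multiplier
72 × 10000 = 720000 Ω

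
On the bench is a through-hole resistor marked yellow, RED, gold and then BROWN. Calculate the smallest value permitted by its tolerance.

Yellow → 4 (first significant figure)
Red → 2 (second significant figure)
Gold → ×0.1 multiplier
Brown → ±1% tolerance
42 × 0.1 = 4.2 Ω
Smallest = 4.2 × (1 − 1/100) = 4.158 Ω.

4.158 Ω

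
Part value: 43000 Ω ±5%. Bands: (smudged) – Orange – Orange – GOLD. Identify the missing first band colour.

43000 Ω = 43 × 10^3.
The first band gives digit 4 of the significand, and 4 is yellow.

yellow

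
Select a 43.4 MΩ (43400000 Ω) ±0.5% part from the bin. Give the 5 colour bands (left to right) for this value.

yellow, orange, yellow, green, green

43400000 Ω = 434 × 10^5.
4 → yellow
3 → orange
4 → yellow
Multiplier 10^5 → green.
±0.5% tolerance → green.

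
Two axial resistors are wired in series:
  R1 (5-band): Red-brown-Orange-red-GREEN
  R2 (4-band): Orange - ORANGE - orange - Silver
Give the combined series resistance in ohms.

R1: red, brown, orange → 213; red ×10^2 → 21300 Ω.
R2: orange, orange → 33; orange ×10^3 → 33000 Ω.
Series: 21300 + 33000 = 54300 Ω.

54300 Ω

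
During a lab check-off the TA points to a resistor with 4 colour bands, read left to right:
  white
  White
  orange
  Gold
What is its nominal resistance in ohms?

White → 9 (first significant figure)
White → 9 (second significant figure)
Orange → ×10^3 multiplier
99 × 1000 = 99000 Ω

99000 Ω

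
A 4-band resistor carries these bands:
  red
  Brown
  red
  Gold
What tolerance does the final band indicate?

The last band, gold, is the tolerance band.
Gold corresponds to ±5%.

±5%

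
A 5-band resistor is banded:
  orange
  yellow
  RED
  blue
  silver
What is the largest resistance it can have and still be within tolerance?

Orange → 3 (first significant figure)
Yellow → 4 (second significant figure)
Red → 2 (third significant figure)
Blue → ×10^6 multiplier
Silver → ±10% tolerance
342 × 1000000 = 342000000 Ω
Largest = 342000000 × (1 + 10/100) = 376200000 Ω.

376200000 Ω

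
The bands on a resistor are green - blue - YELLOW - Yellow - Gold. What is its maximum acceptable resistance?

5922000 Ω

Green → 5 (first significant figure)
Blue → 6 (second significant figure)
Yellow → 4 (third significant figure)
Yellow → ×10^4 multiplier
Gold → ±5% tolerance
564 × 10000 = 5640000 Ω
Maximum = 5640000 × (1 + 5/100) = 5922000 Ω.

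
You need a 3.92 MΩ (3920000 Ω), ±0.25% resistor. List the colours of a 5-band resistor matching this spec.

orange, white, red, yellow, blue

3920000 Ω = 392 × 10^4.
3 → orange
9 → white
2 → red
Multiplier 10^4 → yellow.
±0.25% tolerance → blue.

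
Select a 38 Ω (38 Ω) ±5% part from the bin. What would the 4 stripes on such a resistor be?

38 Ω = 38 × 10^0.
3 → orange
8 → grey
Multiplier 10^0 → black.
±5% tolerance → gold.

orange, grey, black, gold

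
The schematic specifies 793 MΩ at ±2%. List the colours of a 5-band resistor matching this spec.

violet, white, orange, blue, red

793000000 Ω = 793 × 10^6.
7 → violet
9 → white
3 → orange
Multiplier 10^6 → blue.
±2% tolerance → red.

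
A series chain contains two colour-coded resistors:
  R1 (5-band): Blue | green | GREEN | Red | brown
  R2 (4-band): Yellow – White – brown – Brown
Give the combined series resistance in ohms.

65990 Ω

R1: blue, green, green → 655; red ×10^2 → 65500 Ω.
R2: yellow, white → 49; brown ×10 → 490 Ω.
Series: 65500 + 490 = 65990 Ω.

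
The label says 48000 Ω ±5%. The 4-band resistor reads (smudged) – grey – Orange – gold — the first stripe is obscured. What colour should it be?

yellow

48000 Ω = 48 × 10^3.
The first band gives digit 4 of the significand, and 4 is yellow.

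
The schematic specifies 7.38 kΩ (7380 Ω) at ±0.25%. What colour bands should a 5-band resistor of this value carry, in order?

7380 Ω = 738 × 10^1.
7 → violet
3 → orange
8 → grey
Multiplier 10^1 → brown.
±0.25% tolerance → blue.

violet, orange, grey, brown, blue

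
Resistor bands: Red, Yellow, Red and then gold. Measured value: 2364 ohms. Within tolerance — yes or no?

yes

Red → 2 (first significant figure)
Yellow → 4 (second significant figure)
Red → ×10^2 multiplier
Gold → ±5% tolerance
24 × 100 = 2400 Ω
Allowed range: 2280 Ω to 2520 Ω.
2364 ohms lies inside that range.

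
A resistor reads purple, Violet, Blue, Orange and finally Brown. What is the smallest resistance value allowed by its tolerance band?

768240 Ω

Violet → 7 (first significant figure)
Violet → 7 (second significant figure)
Blue → 6 (third significant figure)
Orange → ×10^3 multiplier
Brown → ±1% tolerance
776 × 1000 = 776000 Ω
Smallest = 776000 × (1 − 1/100) = 768240 Ω.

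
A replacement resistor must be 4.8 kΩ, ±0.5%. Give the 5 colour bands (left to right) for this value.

yellow, grey, black, brown, green

4800 Ω = 480 × 10^1.
4 → yellow
8 → grey
0 → black
Multiplier 10^1 → brown.
±0.5% tolerance → green.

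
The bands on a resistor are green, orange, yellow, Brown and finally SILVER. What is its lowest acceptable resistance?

Green → 5 (first significant figure)
Orange → 3 (second significant figure)
Yellow → 4 (third significant figure)
Brown → ×10 multiplier
Silver → ±10% tolerance
534 × 10 = 5340 Ω
Lowest = 5340 × (1 − 10/100) = 4806 Ω.

4806 Ω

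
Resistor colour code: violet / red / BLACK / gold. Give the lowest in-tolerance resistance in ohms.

Violet → 7 (first significant figure)
Red → 2 (second significant figure)
Black → ×1 multiplier
Gold → ±5% tolerance
72 × 1 = 72 Ω
Lowest = 72 × (1 − 5/100) = 68.4 Ω.

68.4 Ω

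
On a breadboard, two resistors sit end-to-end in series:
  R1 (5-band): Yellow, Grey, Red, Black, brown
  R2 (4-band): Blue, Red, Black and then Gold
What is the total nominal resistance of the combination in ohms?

544 Ω

R1: yellow, grey, red → 482; black ×1 → 482 Ω.
R2: blue, red → 62; black ×1 → 62 Ω.
Series: 482 + 62 = 544 Ω.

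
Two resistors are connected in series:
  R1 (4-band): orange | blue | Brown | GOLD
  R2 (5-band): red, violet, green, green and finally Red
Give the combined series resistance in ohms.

R1: orange, blue → 36; brown ×10 → 360 Ω.
R2: red, violet, green → 275; green ×10^5 → 27500000 Ω.
Series: 360 + 27500000 = 27500360 Ω.

27500360 Ω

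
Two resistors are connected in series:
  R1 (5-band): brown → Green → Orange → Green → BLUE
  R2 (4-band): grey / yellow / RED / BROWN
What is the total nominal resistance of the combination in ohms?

R1: brown, green, orange → 153; green ×10^5 → 15300000 Ω.
R2: grey, yellow → 84; red ×10^2 → 8400 Ω.
Series: 15300000 + 8400 = 15308400 Ω.

15308400 Ω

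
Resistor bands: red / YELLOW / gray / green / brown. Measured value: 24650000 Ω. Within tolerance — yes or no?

yes

Red → 2 (first significant figure)
Yellow → 4 (second significant figure)
Grey → 8 (third significant figure)
Green → ×10^5 multiplier
Brown → ±1% tolerance
248 × 100000 = 24800000 Ω
Allowed range: 24552000 Ω to 25048000 Ω.
24650000 Ω lies inside that range.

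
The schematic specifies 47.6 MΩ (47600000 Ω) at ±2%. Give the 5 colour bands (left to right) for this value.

47600000 Ω = 476 × 10^5.
4 → yellow
7 → violet
6 → blue
Multiplier 10^5 → green.
±2% tolerance → red.

yellow, violet, blue, green, red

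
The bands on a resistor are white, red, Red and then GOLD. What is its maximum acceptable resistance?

White → 9 (first significant figure)
Red → 2 (second significant figure)
Red → ×10^2 multiplier
Gold → ±5% tolerance
92 × 100 = 9200 Ω
Maximum = 9200 × (1 + 5/100) = 9660 Ω.

9660 Ω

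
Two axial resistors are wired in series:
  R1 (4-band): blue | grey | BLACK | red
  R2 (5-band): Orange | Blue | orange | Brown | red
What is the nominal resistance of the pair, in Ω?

R1: blue, grey → 68; black ×1 → 68 Ω.
R2: orange, blue, orange → 363; brown ×10 → 3630 Ω.
Series: 68 + 3630 = 3698 Ω.

3698 Ω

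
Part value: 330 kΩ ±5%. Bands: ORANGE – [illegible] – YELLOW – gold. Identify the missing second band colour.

orange

330000 Ω = 33 × 10^4.
The second band gives digit 3 of the significand, and 3 is orange.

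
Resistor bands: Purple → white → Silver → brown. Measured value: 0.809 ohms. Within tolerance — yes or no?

Violet → 7 (first significant figure)
White → 9 (second significant figure)
Silver → ×0.01 multiplier
Brown → ±1% tolerance
79 × 0.01 = 0.79 Ω
Allowed range: 0.7821 Ω to 0.7979 Ω.
0.809 ohms lies outside that range.

no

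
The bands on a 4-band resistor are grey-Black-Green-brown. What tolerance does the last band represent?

±1%

The last band, brown, is the tolerance band.
Brown corresponds to ±1%.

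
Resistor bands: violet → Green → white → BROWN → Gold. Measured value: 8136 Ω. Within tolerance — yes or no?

Violet → 7 (first significant figure)
Green → 5 (second significant figure)
White → 9 (third significant figure)
Brown → ×10 multiplier
Gold → ±5% tolerance
759 × 10 = 7590 Ω
Allowed range: 7210.5 Ω to 7969.5 Ω.
8136 Ω lies outside that range.

no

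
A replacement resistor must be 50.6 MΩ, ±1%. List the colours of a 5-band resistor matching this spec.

50600000 Ω = 506 × 10^5.
5 → green
0 → black
6 → blue
Multiplier 10^5 → green.
±1% tolerance → brown.

green, black, blue, green, brown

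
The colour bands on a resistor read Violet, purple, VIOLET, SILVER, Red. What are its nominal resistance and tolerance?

7.77 Ω ±2%

Violet → 7 (first significant figure)
Violet → 7 (second significant figure)
Violet → 7 (third significant figure)
Silver → ×0.01 multiplier
Red → ±2% tolerance
777 × 0.01 = 7.77 Ω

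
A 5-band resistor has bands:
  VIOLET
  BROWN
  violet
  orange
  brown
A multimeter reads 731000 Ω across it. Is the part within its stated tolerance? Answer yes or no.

Violet → 7 (first significant figure)
Brown → 1 (second significant figure)
Violet → 7 (third significant figure)
Orange → ×10^3 multiplier
Brown → ±1% tolerance
717 × 1000 = 717000 Ω
Allowed range: 709830 Ω to 724170 Ω.
731000 Ω lies outside that range.

no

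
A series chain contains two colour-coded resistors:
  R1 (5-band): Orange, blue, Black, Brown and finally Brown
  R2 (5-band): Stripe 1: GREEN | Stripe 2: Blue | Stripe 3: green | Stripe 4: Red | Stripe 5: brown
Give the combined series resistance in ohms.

R1: orange, blue, black → 360; brown ×10 → 3600 Ω.
R2: green, blue, green → 565; red ×10^2 → 56500 Ω.
Series: 3600 + 56500 = 60100 Ω.

60100 Ω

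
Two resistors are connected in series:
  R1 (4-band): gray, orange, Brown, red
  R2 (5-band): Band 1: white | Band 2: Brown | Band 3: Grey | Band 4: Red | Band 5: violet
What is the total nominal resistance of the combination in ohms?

R1: grey, orange → 83; brown ×10 → 830 Ω.
R2: white, brown, grey → 918; red ×10^2 → 91800 Ω.
Series: 830 + 91800 = 92630 Ω.

92630 Ω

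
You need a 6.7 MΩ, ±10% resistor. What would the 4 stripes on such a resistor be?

6700000 Ω = 67 × 10^5.
6 → blue
7 → violet
Multiplier 10^5 → green.
±10% tolerance → silver.

blue, violet, green, silver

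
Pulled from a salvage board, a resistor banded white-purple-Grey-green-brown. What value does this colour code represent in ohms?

White → 9 (first significant figure)
Violet → 7 (second significant figure)
Grey → 8 (third significant figure)
Green → ×10^5 multiplier
978 × 100000 = 97800000 Ω

97800000 Ω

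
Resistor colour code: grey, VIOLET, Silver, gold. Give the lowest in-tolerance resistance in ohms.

Grey → 8 (first significant figure)
Violet → 7 (second significant figure)
Silver → ×0.01 multiplier
Gold → ±5% tolerance
87 × 0.01 = 0.87 Ω
Lowest = 0.87 × (1 − 5/100) = 0.8265 Ω.

0.8265 Ω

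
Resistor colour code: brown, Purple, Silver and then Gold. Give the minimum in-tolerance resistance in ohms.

Brown → 1 (first significant figure)
Violet → 7 (second significant figure)
Silver → ×0.01 multiplier
Gold → ±5% tolerance
17 × 0.01 = 0.17 Ω
Minimum = 0.17 × (1 − 5/100) = 0.1615 Ω.

0.1615 Ω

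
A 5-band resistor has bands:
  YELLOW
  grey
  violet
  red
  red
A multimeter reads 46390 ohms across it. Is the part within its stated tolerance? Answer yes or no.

Yellow → 4 (first significant figure)
Grey → 8 (second significant figure)
Violet → 7 (third significant figure)
Red → ×10^2 multiplier
Red → ±2% tolerance
487 × 100 = 48700 Ω
Allowed range: 47726 Ω to 49674 Ω.
46390 ohms lies outside that range.

no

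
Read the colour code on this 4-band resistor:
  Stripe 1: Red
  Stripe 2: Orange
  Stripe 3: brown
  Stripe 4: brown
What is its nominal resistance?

230 Ω

Red → 2 (first significant figure)
Orange → 3 (second significant figure)
Brown → ×10 multiplier
23 × 10 = 230 Ω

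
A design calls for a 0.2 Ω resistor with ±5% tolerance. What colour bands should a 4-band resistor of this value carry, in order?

red, black, silver, gold

0.2 Ω = 20 × 10^-2.
2 → red
0 → black
Multiplier 10^-2 → silver.
±5% tolerance → gold.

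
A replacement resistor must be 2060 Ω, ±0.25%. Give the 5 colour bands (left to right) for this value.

red, black, blue, brown, blue

2060 Ω = 206 × 10^1.
2 → red
0 → black
6 → blue
Multiplier 10^1 → brown.
±0.25% tolerance → blue.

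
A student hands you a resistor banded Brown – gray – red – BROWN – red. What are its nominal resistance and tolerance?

1820 Ω ±2%

Brown → 1 (first significant figure)
Grey → 8 (second significant figure)
Red → 2 (third significant figure)
Brown → ×10 multiplier
Red → ±2% tolerance
182 × 10 = 1820 Ω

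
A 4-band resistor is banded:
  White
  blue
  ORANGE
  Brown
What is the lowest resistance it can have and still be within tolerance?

95040 Ω

White → 9 (first significant figure)
Blue → 6 (second significant figure)
Orange → ×10^3 multiplier
Brown → ±1% tolerance
96 × 1000 = 96000 Ω
Lowest = 96000 × (1 − 1/100) = 95040 Ω.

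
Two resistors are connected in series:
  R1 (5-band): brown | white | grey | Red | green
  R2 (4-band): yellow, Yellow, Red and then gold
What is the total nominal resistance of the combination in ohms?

R1: brown, white, grey → 198; red ×10^2 → 19800 Ω.
R2: yellow, yellow → 44; red ×10^2 → 4400 Ω.
Series: 19800 + 4400 = 24200 Ω.

24200 Ω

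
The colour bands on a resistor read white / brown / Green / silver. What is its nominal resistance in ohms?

9100000 Ω

White → 9 (first significant figure)
Brown → 1 (second significant figure)
Green → ×10^5 multiplier
91 × 100000 = 9100000 Ω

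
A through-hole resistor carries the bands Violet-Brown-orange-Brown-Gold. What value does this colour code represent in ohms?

Violet → 7 (first significant figure)
Brown → 1 (second significant figure)
Orange → 3 (third significant figure)
Brown → ×10 multiplier
713 × 10 = 7130 Ω

7130 Ω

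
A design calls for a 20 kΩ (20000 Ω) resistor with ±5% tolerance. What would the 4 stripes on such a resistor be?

20000 Ω = 20 × 10^3.
2 → red
0 → black
Multiplier 10^3 → orange.
±5% tolerance → gold.

red, black, orange, gold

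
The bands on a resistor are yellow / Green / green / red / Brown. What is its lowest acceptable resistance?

Yellow → 4 (first significant figure)
Green → 5 (second significant figure)
Green → 5 (third significant figure)
Red → ×10^2 multiplier
Brown → ±1% tolerance
455 × 100 = 45500 Ω
Lowest = 45500 × (1 − 1/100) = 45045 Ω.

45045 Ω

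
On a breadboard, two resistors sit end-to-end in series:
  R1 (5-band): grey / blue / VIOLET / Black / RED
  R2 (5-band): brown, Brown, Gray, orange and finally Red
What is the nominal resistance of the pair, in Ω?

R1: grey, blue, violet → 867; black ×1 → 867 Ω.
R2: brown, brown, grey → 118; orange ×10^3 → 118000 Ω.
Series: 867 + 118000 = 118867 Ω.

118867 Ω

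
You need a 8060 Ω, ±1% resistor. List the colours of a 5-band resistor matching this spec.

grey, black, blue, brown, brown

8060 Ω = 806 × 10^1.
8 → grey
0 → black
6 → blue
Multiplier 10^1 → brown.
±1% tolerance → brown.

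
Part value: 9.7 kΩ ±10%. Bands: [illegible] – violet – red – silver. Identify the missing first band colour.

9700 Ω = 97 × 10^2.
The first band gives digit 9 of the significand, and 9 is white.

white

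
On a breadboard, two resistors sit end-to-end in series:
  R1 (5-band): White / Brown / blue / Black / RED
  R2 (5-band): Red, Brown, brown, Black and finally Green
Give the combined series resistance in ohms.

1127 Ω

R1: white, brown, blue → 916; black ×1 → 916 Ω.
R2: red, brown, brown → 211; black ×1 → 211 Ω.
Series: 916 + 211 = 1127 Ω.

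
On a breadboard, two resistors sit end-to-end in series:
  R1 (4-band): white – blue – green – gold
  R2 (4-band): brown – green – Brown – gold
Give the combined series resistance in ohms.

R1: white, blue → 96; green ×10^5 → 9600000 Ω.
R2: brown, green → 15; brown ×10 → 150 Ω.
Series: 9600000 + 150 = 9600150 Ω.

9600150 Ω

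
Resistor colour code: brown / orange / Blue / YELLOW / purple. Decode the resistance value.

1360000 Ω

Brown → 1 (first significant figure)
Orange → 3 (second significant figure)
Blue → 6 (third significant figure)
Yellow → ×10^4 multiplier
136 × 10000 = 1360000 Ω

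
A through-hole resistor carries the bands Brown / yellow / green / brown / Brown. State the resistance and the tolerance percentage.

1450 Ω ±1%

Brown → 1 (first significant figure)
Yellow → 4 (second significant figure)
Green → 5 (third significant figure)
Brown → ×10 multiplier
Brown → ±1% tolerance
145 × 10 = 1450 Ω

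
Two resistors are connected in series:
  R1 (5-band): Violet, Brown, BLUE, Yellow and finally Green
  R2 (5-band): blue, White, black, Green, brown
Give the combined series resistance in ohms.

76160000 Ω

R1: violet, brown, blue → 716; yellow ×10^4 → 7160000 Ω.
R2: blue, white, black → 690; green ×10^5 → 69000000 Ω.
Series: 7160000 + 69000000 = 76160000 Ω.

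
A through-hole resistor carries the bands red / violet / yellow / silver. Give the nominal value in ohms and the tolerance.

Red → 2 (first significant figure)
Violet → 7 (second significant figure)
Yellow → ×10^4 multiplier
Silver → ±10% tolerance
27 × 10000 = 270000 Ω

270000 Ω ±10%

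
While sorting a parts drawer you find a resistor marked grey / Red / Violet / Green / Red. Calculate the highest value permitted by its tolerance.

84354000 Ω

Grey → 8 (first significant figure)
Red → 2 (second significant figure)
Violet → 7 (third significant figure)
Green → ×10^5 multiplier
Red → ±2% tolerance
827 × 100000 = 82700000 Ω
Highest = 82700000 × (1 + 2/100) = 84354000 Ω.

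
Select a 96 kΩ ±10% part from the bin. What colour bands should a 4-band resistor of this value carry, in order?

96000 Ω = 96 × 10^3.
9 → white
6 → blue
Multiplier 10^3 → orange.
±10% tolerance → silver.

white, blue, orange, silver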